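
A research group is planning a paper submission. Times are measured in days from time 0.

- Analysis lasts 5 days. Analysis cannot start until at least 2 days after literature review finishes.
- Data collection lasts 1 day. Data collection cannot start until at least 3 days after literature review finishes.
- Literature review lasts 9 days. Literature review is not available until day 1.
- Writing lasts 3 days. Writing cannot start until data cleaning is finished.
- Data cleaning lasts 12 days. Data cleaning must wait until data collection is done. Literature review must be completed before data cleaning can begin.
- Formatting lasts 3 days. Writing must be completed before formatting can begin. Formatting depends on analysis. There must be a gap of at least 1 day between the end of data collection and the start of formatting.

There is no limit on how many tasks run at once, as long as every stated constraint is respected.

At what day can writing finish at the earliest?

After its own release at day 1, literature review can start at day 1 and finishes at day 10.
Data collection waits on literature review (finishes day 10, plus 3-day gap → day 13), so it starts at day 13 and finishes at 13 + 1 = day 14.
Data cleaning has to wait for data collection (finishes day 14); literature review (finishes day 10). The latest of these is day 14, so data cleaning runs day 14 to 14 + 12 = day 26.
Writing cannot begin until data cleaning (finishes day 26). It runs from day 26 to 26 + 3 = day 29.

29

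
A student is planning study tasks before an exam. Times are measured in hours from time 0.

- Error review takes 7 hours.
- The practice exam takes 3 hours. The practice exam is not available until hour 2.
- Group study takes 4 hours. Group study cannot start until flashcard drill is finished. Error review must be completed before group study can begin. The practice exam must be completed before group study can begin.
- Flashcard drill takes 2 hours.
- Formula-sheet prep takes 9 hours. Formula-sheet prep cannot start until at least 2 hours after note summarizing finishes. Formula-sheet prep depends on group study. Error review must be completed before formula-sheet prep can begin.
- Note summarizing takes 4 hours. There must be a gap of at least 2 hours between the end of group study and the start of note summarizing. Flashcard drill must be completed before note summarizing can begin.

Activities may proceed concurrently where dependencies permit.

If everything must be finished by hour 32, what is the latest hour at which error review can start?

4

Nothing follows formula-sheet prep; the deadline of hour 32 is its only limit. It must start by 32 − 9 = hour 23.
Since formula-sheet prep (must start by hour 23, minus 2-hour gap → hour 21) depends on it, note summarizing must finish by hour 21. Backing off its 4-hour duration gives a latest start of hour 17.
Group study must finish in time for note summarizing (must start by hour 17, minus 2-hour gap → hour 15); formula-sheet prep (must start by hour 23). The tightest is hour 15, so group study must start by 15 − 4 = hour 11.
Error review feeds group study (must start by hour 11); formula-sheet prep (must start by hour 23). Taking the minimum, error review must finish by hour 11 and start by 11 − 7 = hour 4.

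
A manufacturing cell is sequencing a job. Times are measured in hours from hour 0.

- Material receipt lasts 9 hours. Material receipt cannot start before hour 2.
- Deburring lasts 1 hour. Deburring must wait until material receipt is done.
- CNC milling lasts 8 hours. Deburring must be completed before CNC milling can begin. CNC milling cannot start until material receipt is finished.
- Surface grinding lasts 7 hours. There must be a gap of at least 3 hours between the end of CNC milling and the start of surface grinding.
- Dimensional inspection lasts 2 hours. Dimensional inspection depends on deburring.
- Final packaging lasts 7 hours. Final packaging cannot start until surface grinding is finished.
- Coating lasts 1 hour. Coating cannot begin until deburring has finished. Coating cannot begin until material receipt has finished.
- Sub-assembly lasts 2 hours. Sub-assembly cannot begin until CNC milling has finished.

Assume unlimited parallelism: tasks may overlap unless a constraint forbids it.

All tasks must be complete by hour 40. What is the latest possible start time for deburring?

To finish by hour 40, final packaging (duration 7) must start no later than hour 33.
Since final packaging (must start by hour 33) depends on it, surface grinding must finish by hour 33. Backing off its 7-hour duration gives a latest start of hour 26.
Sub-assembly must finish by hour 40; it takes 2 hours, so it must start by 40 − 2 = hour 38.
CNC milling has several dependents: surface grinding (must start by hour 26, minus 3-hour gap → hour 23); sub-assembly (must start by hour 38). The earliest of those limits is hour 23, so CNC milling must start by 23 − 8 = hour 15.
To finish by hour 40, dimensional inspection (duration 2) must start no later than hour 38.
Coating must finish by hour 40; it takes 1 hour, so it must start by 40 − 1 = hour 39.
Deburring has several dependents: CNC milling (must start by hour 15); dimensional inspection (must start by hour 38); coating (must start by hour 39). The earliest of those limits is hour 15, so deburring must start by 15 − 1 = hour 14.

14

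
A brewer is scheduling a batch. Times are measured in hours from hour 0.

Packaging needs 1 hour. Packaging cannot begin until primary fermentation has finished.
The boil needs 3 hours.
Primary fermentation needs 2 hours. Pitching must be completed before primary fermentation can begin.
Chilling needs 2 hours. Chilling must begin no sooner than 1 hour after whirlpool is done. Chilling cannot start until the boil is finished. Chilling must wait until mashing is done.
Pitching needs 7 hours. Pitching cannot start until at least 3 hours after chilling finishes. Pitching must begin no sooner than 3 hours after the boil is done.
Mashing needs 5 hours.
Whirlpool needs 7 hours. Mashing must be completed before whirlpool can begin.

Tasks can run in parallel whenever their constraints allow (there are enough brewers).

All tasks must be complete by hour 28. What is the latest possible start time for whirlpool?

5

Nothing follows packaging; the deadline of hour 28 is its only limit. It must start by 28 − 1 = hour 27.
Primary fermentation has to be done before packaging (must start by hour 27). That means finishing by hour 27, i.e. starting by 27 − 2 = hour 25.
Since primary fermentation (must start by hour 25) depends on it, pitching must finish by hour 25. Backing off its 7-hour duration gives a latest start of hour 18.
Chilling has to be done before pitching (must start by hour 18, minus 3-hour gap → hour 15). That means finishing by hour 15, i.e. starting by 15 − 2 = hour 13.
Whirlpool feeds into chilling (must start by hour 13, minus 1-hour gap → hour 12); so whirlpool must finish by hour 12 and therefore start by hour 5.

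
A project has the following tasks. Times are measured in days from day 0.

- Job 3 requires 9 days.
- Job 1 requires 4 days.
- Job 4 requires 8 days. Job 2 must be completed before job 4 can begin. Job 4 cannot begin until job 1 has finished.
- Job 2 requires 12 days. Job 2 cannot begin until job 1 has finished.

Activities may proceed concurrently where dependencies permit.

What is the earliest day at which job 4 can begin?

16

Job 1 has no prerequisites, so it starts at day 0 and finishes at day 4.
Job 2 cannot begin until job 1 (finishes day 4). It runs from day 4 to 4 + 12 = day 16.
Job 4 waits on job 2 (finishes day 16); job 1 (finishes day 4). The latest of these is day 16, which is the earliest job 4 can start.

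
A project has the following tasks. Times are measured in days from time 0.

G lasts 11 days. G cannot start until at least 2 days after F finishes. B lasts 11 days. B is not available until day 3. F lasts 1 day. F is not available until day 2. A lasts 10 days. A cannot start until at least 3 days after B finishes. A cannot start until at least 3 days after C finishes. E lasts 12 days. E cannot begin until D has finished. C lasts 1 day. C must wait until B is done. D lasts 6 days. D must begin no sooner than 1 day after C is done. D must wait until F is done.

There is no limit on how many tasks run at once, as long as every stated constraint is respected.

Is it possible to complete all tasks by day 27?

F waits on its own release at day 2, so it starts at day 2 and finishes at 2 + 1 = day 3.
G waits on F (finishes day 3, plus 2-day gap → day 5), so it starts at day 5 and finishes at 5 + 11 = day 16.
After its own release at day 3, B can start at day 3 and finishes at day 14.
After B (finishes day 14), C can start at day 14 and finishes at day 15.
For D: C (finishes day 15, plus 1-day gap → day 16); F (finishes day 3). Taking the maximum gives a start of day 16, and it finishes at 16 + 6 = day 22.
E waits on D (finishes day 22), so it starts at day 22 and finishes at 22 + 12 = day 34.
A has to wait for B (finishes day 14, plus 3-day gap → day 17); C (finishes day 15, plus 3-day gap → day 18). The latest of these is day 18, so A runs day 18 to 18 + 10 = day 28.
The earliest everything can be done is day 34, which is after the deadline of 27, so it is not possible.

No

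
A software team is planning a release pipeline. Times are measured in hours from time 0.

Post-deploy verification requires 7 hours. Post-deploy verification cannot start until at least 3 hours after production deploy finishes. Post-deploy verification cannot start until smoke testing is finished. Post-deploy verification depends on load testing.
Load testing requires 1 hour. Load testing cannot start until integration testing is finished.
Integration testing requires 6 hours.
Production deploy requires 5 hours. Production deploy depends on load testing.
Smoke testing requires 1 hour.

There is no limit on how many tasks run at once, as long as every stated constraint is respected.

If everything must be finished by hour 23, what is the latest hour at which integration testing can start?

Post-deploy verification has no dependents, so it just needs to finish by hour 23. Starting by 23 − 7 = hour 16 achieves that.
Production deploy feeds into post-deploy verification (must start by hour 16, minus 3-hour gap → hour 13); so production deploy must finish by hour 13 and therefore start by hour 8.
For load testing: production deploy (must start by hour 8); post-deploy verification (must start by hour 16). The most restrictive is hour 8; with a 1-hour duration, load testing must start by hour 7.
Integration testing feeds into load testing (must start by hour 7); so integration testing must finish by hour 7 and therefore start by hour 1.

1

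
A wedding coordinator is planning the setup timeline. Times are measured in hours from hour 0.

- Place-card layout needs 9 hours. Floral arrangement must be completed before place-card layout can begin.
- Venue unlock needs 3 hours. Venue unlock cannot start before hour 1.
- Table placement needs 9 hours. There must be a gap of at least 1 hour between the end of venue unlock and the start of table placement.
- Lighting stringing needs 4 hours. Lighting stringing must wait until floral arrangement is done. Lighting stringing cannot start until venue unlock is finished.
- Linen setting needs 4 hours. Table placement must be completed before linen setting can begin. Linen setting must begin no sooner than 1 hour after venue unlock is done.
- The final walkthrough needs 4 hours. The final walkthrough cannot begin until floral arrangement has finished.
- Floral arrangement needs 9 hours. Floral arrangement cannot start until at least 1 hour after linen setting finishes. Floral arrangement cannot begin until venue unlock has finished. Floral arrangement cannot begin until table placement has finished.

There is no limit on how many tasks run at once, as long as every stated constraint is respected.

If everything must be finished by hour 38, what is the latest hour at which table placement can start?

6

Lighting stringing has no dependents, so it just needs to finish by hour 38. Starting by 38 − 4 = hour 34 achieves that.
Place-card layout must finish by hour 38; it takes 9 hours, so it must start by 38 − 9 = hour 29.
The final walkthrough must finish by hour 38; it takes 4 hours, so it must start by 38 − 4 = hour 34.
Floral arrangement has several dependents: lighting stringing (must start by hour 34); place-card layout (must start by hour 29); the final walkthrough (must start by hour 34). The earliest of those limits is hour 29, so floral arrangement must start by 29 − 9 = hour 20.
Since floral arrangement (must start by hour 20, minus 1-hour gap → hour 19) depends on it, linen setting must finish by hour 19. Backing off its 4-hour duration gives a latest start of hour 15.
For table placement: linen setting (must start by hour 15); floral arrangement (must start by hour 20). The most restrictive is hour 15; with a 9-hour duration, table placement must start by hour 6.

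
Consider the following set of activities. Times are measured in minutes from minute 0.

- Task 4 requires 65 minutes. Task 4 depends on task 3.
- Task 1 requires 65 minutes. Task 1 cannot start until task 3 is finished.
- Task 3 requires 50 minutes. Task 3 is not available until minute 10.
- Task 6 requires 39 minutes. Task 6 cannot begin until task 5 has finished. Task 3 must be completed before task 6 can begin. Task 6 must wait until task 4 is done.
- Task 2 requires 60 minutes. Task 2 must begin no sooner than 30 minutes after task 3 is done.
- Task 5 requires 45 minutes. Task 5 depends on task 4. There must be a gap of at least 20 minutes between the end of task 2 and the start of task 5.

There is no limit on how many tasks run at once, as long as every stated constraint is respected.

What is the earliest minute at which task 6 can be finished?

Task 3 cannot begin until its own release at minute 10. It runs from minute 10 to 10 + 50 = minute 60.
Task 4 waits on task 3 (finishes minute 60), so it starts at minute 60 and finishes at 60 + 65 = minute 125.
Task 2 cannot begin until task 3 (finishes minute 60, plus 30-minute gap → minute 90). It runs from minute 90 to 90 + 60 = minute 150.
Task 5 has to wait for task 4 (finishes minute 125); task 2 (finishes minute 150, plus 20-minute gap → minute 170). The latest of these is minute 170, so task 5 runs minute 170 to 170 + 45 = minute 215.
Task 6 cannot start until task 5 (finishes minute 215); task 3 (finishes minute 60); task 4 (finishes minute 125). The controlling bound is minute 215, so task 6 finishes at 215 + 39 = minute 254.

254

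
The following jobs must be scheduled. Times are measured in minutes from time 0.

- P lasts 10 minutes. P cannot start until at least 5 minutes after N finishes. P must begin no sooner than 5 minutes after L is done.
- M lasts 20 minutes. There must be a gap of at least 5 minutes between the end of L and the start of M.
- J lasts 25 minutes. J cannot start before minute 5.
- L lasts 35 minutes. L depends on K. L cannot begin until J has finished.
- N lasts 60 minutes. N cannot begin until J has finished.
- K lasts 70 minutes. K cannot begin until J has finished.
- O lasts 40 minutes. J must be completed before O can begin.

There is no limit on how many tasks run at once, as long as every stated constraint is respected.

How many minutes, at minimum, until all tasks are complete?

After its own release at minute 5, J can start at minute 5 and finishes at minute 30.
After J (finishes minute 30), O can start at minute 30 and finishes at minute 70.
After J (finishes minute 30), N can start at minute 30 and finishes at minute 90.
K cannot begin until J (finishes minute 30). It runs from minute 30 to 30 + 70 = minute 100.
L cannot start until K (finishes minute 100); J (finishes minute 30). The controlling bound is minute 100, so L finishes at 100 + 35 = minute 135.
P needs all of N (finishes minute 90, plus 5-minute gap → minute 95); L (finishes minute 135, plus 5-minute gap → minute 140). That puts its earliest start at minute 140; it finishes at 140 + 10 = minute 150.
After L (finishes minute 135, plus 5-minute gap → minute 140), M can start at minute 140 and finishes at minute 160.
All tasks are finished once the last one completes. Finish times: J at 30, K at 100, L at 135, M at 160, N at 90, O at 70, P at 150. The latest is minute 160.

160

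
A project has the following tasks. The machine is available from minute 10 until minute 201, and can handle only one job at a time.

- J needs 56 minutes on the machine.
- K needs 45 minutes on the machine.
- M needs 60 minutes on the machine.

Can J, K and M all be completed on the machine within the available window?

Yes

The machine window is 201 − 10 = 191 minutes.
Running back to back, the jobs need 56 + 45 + 60 = 161 minutes on the machine.
Since 161 ≤ 191, they fit within the window.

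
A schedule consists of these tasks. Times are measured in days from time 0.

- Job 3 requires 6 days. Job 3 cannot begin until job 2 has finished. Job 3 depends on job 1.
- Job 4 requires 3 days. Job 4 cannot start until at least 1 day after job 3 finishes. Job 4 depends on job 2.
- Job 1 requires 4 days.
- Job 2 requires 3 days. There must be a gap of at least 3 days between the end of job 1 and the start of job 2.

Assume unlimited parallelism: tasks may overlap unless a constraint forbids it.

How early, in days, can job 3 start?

10

Job 1 has no prerequisites, so it starts at day 0 and finishes at day 4.
Job 2 waits on job 1 (finishes day 4, plus 3-day gap → day 7), so it starts at day 7 and finishes at 7 + 3 = day 10.
Job 3 waits on job 2 (finishes day 10); job 1 (finishes day 4). The latest of these is day 10, which is the earliest job 3 can start.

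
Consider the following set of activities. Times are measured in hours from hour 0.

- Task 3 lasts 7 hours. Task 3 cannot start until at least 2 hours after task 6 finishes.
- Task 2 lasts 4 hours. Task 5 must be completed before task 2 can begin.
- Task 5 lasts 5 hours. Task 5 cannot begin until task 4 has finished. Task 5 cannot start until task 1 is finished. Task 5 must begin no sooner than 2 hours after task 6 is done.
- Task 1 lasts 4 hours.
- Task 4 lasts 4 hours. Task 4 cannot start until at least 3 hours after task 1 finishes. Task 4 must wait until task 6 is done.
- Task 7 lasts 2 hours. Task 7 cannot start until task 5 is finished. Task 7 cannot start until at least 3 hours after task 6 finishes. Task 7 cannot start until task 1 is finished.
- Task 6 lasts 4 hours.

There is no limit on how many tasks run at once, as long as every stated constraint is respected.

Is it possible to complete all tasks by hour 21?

Task 6 can start immediately at hour 0; it finishes at hour 4.
Task 3 cannot begin until task 6 (finishes hour 4, plus 2-hour gap → hour 6). It runs from hour 6 to 6 + 7 = hour 13.
Task 1 has no prerequisites, so it starts at hour 0 and finishes at hour 4.
Task 4 needs all of task 1 (finishes hour 4, plus 3-hour gap → hour 7); task 6 (finishes hour 4). That puts its earliest start at hour 7; it finishes at 7 + 4 = hour 11.
Task 5 has to wait for task 4 (finishes hour 11); task 1 (finishes hour 4); task 6 (finishes hour 4, plus 2-hour gap → hour 6). The latest of these is hour 11, so task 5 runs hour 11 to 11 + 5 = hour 16.
Task 7 needs all of task 5 (finishes hour 16); task 6 (finishes hour 4, plus 3-hour gap → hour 7); task 1 (finishes hour 4). That puts its earliest start at hour 16; it finishes at 16 + 2 = hour 18.
Task 2 waits on task 5 (finishes hour 16), so it starts at hour 16 and finishes at 16 + 4 = hour 20.
Every task is finished by hour 20, which is no later than the deadline of 21, so the schedule is feasible.

Yes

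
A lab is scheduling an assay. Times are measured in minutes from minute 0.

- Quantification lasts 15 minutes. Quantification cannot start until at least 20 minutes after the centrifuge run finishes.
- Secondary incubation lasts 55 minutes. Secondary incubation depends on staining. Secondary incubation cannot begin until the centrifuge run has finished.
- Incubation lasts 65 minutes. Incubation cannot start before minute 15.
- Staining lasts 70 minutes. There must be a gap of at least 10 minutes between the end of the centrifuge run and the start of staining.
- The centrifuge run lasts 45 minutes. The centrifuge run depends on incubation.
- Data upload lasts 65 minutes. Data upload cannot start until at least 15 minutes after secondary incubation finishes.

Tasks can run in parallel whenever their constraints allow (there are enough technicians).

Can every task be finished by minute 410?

Yes

Incubation cannot begin until its own release at minute 15. It runs from minute 15 to 15 + 65 = minute 80.
The centrifuge run waits on incubation (finishes minute 80), so it starts at minute 80 and finishes at 80 + 45 = minute 125.
Quantification cannot begin until the centrifuge run (finishes minute 125, plus 20-minute gap → minute 145). It runs from minute 145 to 145 + 15 = minute 160.
After the centrifuge run (finishes minute 125, plus 10-minute gap → minute 135), staining can start at minute 135 and finishes at minute 205.
Secondary incubation has to wait for staining (finishes minute 205); the centrifuge run (finishes minute 125). The latest of these is minute 205, so secondary incubation runs minute 205 to 205 + 55 = minute 260.
Data upload waits on secondary incubation (finishes minute 260, plus 15-minute gap → minute 275), so it starts at minute 275 and finishes at 275 + 65 = minute 340.
Every task is finished by minute 340, which is no later than the deadline of 410, so the schedule is feasible.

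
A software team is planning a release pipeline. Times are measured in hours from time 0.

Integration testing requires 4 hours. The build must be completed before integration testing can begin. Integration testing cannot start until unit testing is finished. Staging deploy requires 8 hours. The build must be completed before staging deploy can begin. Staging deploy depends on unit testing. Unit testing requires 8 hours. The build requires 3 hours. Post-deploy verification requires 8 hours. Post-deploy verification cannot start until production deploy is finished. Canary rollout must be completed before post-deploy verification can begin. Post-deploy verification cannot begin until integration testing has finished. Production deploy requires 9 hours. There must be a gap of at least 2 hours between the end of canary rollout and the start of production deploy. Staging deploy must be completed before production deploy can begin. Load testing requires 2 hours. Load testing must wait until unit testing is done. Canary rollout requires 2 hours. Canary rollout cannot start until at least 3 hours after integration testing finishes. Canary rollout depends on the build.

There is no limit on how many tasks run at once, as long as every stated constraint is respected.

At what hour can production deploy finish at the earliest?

Nothing blocks unit testing, so it runs from hour 0 to hour 8.
The build can start immediately at hour 0; it finishes at hour 3.
Staging deploy has to wait for the build (finishes hour 3); unit testing (finishes hour 8). The latest of these is hour 8, so staging deploy runs hour 8 to 8 + 8 = hour 16.
Integration testing cannot start until the build (finishes hour 3); unit testing (finishes hour 8). The controlling bound is hour 8, so integration testing finishes at 8 + 4 = hour 12.
Canary rollout has to wait for integration testing (finishes hour 12, plus 3-hour gap → hour 15); the build (finishes hour 3). The latest of these is hour 15, so canary rollout runs hour 15 to 15 + 2 = hour 17.
For production deploy: canary rollout (finishes hour 17, plus 2-hour gap → hour 19); staging deploy (finishes hour 16). Taking the maximum gives a start of hour 19, and it finishes at 19 + 9 = hour 28.

28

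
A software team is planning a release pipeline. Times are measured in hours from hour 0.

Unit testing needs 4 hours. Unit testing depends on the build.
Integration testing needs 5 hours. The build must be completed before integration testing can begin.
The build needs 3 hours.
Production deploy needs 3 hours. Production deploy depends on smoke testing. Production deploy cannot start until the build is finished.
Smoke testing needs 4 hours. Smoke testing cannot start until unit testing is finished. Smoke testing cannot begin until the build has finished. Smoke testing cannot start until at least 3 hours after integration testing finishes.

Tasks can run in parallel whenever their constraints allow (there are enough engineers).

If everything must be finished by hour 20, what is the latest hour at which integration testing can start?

Production deploy must finish by hour 20; it takes 3 hours, so it must start by 20 − 3 = hour 17.
Smoke testing feeds into production deploy (must start by hour 17); so smoke testing must finish by hour 17 and therefore start by hour 13.
Integration testing has to be done before smoke testing (must start by hour 13, minus 3-hour gap → hour 10). That means finishing by hour 10, i.e. starting by 10 − 5 = hour 5.

5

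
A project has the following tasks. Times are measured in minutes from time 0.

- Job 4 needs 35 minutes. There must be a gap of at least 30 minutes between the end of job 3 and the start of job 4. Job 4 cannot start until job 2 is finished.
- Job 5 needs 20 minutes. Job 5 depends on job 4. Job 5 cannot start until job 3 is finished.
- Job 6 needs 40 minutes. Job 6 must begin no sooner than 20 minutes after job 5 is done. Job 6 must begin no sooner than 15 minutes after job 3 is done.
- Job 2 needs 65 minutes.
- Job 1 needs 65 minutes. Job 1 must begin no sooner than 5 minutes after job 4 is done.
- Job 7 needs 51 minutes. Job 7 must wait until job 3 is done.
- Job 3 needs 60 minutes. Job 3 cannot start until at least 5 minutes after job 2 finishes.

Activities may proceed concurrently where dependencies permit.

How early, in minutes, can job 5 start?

Job 2 has no prerequisites, so it starts at minute 0 and finishes at minute 65.
Job 3 waits on job 2 (finishes minute 65, plus 5-minute gap → minute 70), so it starts at minute 70 and finishes at 70 + 60 = minute 130.
Job 4 has to wait for job 3 (finishes minute 130, plus 30-minute gap → minute 160); job 2 (finishes minute 65). The latest of these is minute 160, so job 4 runs minute 160 to 160 + 35 = minute 195.
Job 5 waits on job 4 (finishes minute 195); job 3 (finishes minute 130). The latest of these is minute 195, which is the earliest job 5 can start.

195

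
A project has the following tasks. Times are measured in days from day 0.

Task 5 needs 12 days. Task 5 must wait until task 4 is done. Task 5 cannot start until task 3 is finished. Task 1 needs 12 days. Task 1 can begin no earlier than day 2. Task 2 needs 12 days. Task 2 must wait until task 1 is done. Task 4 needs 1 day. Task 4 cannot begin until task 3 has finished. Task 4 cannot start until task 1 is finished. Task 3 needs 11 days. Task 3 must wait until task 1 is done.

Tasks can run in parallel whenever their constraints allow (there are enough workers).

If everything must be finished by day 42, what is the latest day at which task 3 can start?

Nothing follows task 5; the deadline of day 42 is its only limit. It must start by 42 − 12 = day 30.
Task 4 feeds into task 5 (must start by day 30); so task 4 must finish by day 30 and therefore start by day 29.
Task 3 has several dependents: task 4 (must start by day 29); task 5 (must start by day 30). The earliest of those limits is day 29, so task 3 must start by 29 − 11 = day 18.

18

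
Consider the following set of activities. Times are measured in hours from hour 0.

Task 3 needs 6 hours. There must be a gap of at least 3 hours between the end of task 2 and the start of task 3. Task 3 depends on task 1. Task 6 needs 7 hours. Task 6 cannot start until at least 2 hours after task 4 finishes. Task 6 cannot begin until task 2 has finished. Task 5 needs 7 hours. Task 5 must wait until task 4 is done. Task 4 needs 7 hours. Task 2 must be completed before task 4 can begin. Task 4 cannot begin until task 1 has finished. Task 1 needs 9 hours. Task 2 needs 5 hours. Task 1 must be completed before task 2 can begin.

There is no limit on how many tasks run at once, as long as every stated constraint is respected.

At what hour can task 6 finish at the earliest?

30

Task 1 can start immediately at hour 0; it finishes at hour 9.
Task 2 cannot begin until task 1 (finishes hour 9). It runs from hour 9 to 9 + 5 = hour 14.
For task 4: task 2 (finishes hour 14); task 1 (finishes hour 9). Taking the maximum gives a start of hour 14, and it finishes at 14 + 7 = hour 21.
Task 6 cannot start until task 4 (finishes hour 21, plus 2-hour gap → hour 23); task 2 (finishes hour 14). The controlling bound is hour 23, so task 6 finishes at 23 + 7 = hour 30.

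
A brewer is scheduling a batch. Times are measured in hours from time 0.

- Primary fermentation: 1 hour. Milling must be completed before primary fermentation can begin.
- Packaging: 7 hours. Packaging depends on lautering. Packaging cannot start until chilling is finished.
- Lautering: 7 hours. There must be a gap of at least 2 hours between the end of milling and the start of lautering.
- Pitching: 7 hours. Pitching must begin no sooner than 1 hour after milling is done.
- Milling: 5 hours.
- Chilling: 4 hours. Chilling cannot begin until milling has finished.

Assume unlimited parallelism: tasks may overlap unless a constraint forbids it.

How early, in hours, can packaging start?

14

Nothing blocks milling, so it runs from hour 0 to hour 5.
Chilling cannot begin until milling (finishes hour 5). It runs from hour 5 to 5 + 4 = hour 9.
Lautering waits on milling (finishes hour 5, plus 2-hour gap → hour 7), so it starts at hour 7 and finishes at 7 + 7 = hour 14.
Packaging waits on lautering (finishes hour 14); chilling (finishes hour 9). The latest of these is hour 14, which is the earliest packaging can start.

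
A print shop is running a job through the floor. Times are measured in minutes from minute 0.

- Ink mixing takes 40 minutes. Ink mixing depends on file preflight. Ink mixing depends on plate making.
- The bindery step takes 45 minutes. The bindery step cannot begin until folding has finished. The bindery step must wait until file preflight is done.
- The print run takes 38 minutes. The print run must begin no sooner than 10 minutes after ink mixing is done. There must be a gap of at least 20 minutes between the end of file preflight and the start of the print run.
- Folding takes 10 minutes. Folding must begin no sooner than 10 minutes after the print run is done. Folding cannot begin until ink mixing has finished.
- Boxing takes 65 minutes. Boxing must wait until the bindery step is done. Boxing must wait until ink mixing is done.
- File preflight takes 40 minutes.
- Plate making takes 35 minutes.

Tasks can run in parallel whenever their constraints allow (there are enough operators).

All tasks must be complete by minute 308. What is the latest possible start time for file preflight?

Boxing has no dependents, so it just needs to finish by minute 308. Starting by 308 − 65 = minute 243 achieves that.
The bindery step must finish before boxing (must start by minute 243). With a 45-minute duration, the bindery step must start by 243 − 45 = minute 198.
Folding must finish before the bindery step (must start by minute 198). With a 10-minute duration, folding must start by 198 − 10 = minute 188.
The print run feeds into folding (must start by minute 188, minus 10-minute gap → minute 178); so the print run must finish by minute 178 and therefore start by minute 140.
Ink mixing feeds the print run (must start by minute 140, minus 10-minute gap → minute 130); folding (must start by minute 188); boxing (must start by minute 243). Taking the minimum, ink mixing must finish by minute 130 and start by 130 − 40 = minute 90.
File preflight must finish in time for ink mixing (must start by minute 90); the print run (must start by minute 140, minus 20-minute gap → minute 120); the bindery step (must start by minute 198). The tightest is minute 90, so file preflight must start by 90 − 40 = minute 50.

50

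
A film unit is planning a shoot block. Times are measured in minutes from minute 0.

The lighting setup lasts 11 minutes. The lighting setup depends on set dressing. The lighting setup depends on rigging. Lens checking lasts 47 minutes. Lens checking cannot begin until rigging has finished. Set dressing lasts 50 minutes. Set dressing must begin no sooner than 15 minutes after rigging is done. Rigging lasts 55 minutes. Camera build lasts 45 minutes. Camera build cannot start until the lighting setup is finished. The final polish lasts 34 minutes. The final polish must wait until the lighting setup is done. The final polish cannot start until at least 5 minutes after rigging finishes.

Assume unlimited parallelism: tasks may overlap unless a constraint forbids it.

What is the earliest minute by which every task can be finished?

176

Rigging can start immediately at minute 0; it finishes at minute 55.
After rigging (finishes minute 55), lens checking can start at minute 55 and finishes at minute 102.
Set dressing waits on rigging (finishes minute 55, plus 15-minute gap → minute 70), so it starts at minute 70 and finishes at 70 + 50 = minute 120.
For the lighting setup: set dressing (finishes minute 120); rigging (finishes minute 55). Taking the maximum gives a start of minute 120, and it finishes at 120 + 11 = minute 131.
The final polish has to wait for the lighting setup (finishes minute 131); rigging (finishes minute 55, plus 5-minute gap → minute 60). The latest of these is minute 131, so the final polish runs minute 131 to 131 + 34 = minute 165.
Camera build cannot begin until the lighting setup (finishes minute 131). It runs from minute 131 to 131 + 45 = minute 176.
All tasks are finished once the last one completes. Finish times: Rigging at 55, Set dressing at 120, The lighting setup at 131, Camera build at 176, Lens checking at 102, The final polish at 165. The latest is minute 176.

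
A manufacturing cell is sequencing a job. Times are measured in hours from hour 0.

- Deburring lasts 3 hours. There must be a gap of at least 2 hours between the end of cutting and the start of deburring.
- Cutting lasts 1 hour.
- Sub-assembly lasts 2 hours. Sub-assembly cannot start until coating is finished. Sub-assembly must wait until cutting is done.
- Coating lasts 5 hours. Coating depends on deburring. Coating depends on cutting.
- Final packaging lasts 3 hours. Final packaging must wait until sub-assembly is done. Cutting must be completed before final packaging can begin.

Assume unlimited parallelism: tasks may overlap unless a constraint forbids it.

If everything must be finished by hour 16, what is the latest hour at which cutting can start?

Final packaging must finish by hour 16; it takes 3 hours, so it must start by 16 − 3 = hour 13.
Sub-assembly must finish before final packaging (must start by hour 13). With a 2-hour duration, sub-assembly must start by 13 − 2 = hour 11.
Coating must finish before sub-assembly (must start by hour 11). With a 5-hour duration, coating must start by 11 − 5 = hour 6.
Deburring has to be done before coating (must start by hour 6). That means finishing by hour 6, i.e. starting by 6 − 3 = hour 3.
Cutting feeds deburring (must start by hour 3, minus 2-hour gap → hour 1); coating (must start by hour 6); sub-assembly (must start by hour 11); final packaging (must start by hour 13). Taking the minimum, cutting must finish by hour 1 and start by 1 − 1 = hour 0.

0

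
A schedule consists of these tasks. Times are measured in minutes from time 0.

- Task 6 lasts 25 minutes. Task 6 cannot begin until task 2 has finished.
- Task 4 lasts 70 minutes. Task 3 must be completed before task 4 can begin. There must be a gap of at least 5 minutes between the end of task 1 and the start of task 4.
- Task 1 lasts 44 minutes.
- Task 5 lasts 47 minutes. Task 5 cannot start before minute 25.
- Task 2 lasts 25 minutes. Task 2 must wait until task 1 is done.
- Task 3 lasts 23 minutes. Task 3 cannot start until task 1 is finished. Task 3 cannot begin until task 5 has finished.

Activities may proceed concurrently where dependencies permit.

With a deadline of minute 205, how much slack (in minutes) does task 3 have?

40

After its own release at minute 25, task 5 can start at minute 25 and finishes at minute 72.
Nothing blocks task 1, so it runs from minute 0 to minute 44.
Task 3 needs all of task 1 (finishes minute 44); task 5 (finishes minute 72). That puts its earliest start at minute 72; it finishes at 72 + 23 = minute 95.

Working backward from the deadline:
Task 4 has no dependents, so it just needs to finish by minute 205. Starting by 205 − 70 = minute 135 achieves that.
Since task 4 (must start by minute 135) depends on it, task 3 must finish by minute 135. Backing off its 23-minute duration gives a latest start of minute 112.
So task 3 can start as early as minute 72 and as late as minute 112, giving 112 − 72 = 40 minutes of slack.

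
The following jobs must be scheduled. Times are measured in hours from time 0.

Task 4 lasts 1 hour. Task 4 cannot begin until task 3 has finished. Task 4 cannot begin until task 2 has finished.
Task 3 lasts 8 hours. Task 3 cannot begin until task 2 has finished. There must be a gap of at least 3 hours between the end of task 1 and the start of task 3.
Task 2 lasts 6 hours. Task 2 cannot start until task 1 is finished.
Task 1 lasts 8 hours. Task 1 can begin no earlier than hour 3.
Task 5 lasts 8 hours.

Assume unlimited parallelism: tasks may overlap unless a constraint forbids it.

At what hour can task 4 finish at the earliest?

Task 1 waits on its own release at hour 3, so it starts at hour 3 and finishes at 3 + 8 = hour 11.
Task 2 cannot begin until task 1 (finishes hour 11). It runs from hour 11 to 11 + 6 = hour 17.
Task 3 needs all of task 2 (finishes hour 17); task 1 (finishes hour 11, plus 3-hour gap → hour 14). That puts its earliest start at hour 17; it finishes at 17 + 8 = hour 25.
Task 4 needs all of task 3 (finishes hour 25); task 2 (finishes hour 17). That puts its earliest start at hour 25; it finishes at 25 + 1 = hour 26.

26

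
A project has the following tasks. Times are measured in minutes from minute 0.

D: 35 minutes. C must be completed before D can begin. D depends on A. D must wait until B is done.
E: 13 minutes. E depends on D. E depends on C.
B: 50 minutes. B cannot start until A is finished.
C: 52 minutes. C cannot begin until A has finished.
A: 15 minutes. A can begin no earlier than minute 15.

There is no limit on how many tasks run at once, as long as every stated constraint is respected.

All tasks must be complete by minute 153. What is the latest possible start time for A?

38

Nothing follows E; the deadline of minute 153 is its only limit. It must start by 153 − 13 = minute 140.
Since E (must start by minute 140) depends on it, D must finish by minute 140. Backing off its 35-minute duration gives a latest start of minute 105.
B must finish before D (must start by minute 105). With a 50-minute duration, B must start by 105 − 50 = minute 55.
C feeds D (must start by minute 105); E (must start by minute 140). Taking the minimum, C must finish by minute 105 and start by 105 − 52 = minute 53.
A feeds B (must start by minute 55); C (must start by minute 53); D (must start by minute 105). Taking the minimum, A must finish by minute 53 and start by 53 − 15 = minute 38.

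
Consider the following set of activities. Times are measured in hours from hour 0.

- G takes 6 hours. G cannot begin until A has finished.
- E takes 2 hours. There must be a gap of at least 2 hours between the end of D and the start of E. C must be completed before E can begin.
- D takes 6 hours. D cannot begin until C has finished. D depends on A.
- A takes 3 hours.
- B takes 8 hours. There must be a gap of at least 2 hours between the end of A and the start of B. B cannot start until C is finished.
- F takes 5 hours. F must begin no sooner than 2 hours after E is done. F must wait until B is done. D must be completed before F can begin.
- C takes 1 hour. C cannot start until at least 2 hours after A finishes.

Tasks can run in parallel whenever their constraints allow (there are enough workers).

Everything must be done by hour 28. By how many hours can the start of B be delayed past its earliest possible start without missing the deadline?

9

A has no prerequisites, so it starts at hour 0 and finishes at hour 3.
C cannot begin until A (finishes hour 3, plus 2-hour gap → hour 5). It runs from hour 5 to 5 + 1 = hour 6.
B needs all of A (finishes hour 3, plus 2-hour gap → hour 5); C (finishes hour 6). That puts its earliest start at hour 6; it finishes at 6 + 8 = hour 14.

Working backward from the deadline:
F has no dependents, so it just needs to finish by hour 28. Starting by 28 − 5 = hour 23 achieves that.
B has to be done before F (must start by hour 23). That means finishing by hour 23, i.e. starting by 23 − 8 = hour 15.
So B can start as early as hour 6 and as late as hour 15, giving 15 − 6 = 9 hours of slack.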